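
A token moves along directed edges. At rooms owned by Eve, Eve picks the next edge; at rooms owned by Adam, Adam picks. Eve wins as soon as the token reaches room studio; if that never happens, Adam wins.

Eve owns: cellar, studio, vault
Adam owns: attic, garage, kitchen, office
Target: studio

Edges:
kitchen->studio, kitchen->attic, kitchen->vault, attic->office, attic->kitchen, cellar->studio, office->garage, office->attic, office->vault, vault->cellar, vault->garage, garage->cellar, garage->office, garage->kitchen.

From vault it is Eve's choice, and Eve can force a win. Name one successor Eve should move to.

A0 = {studio}
A1: add {cellar} — cellar (Eve) has cellar→studio.
A2: add {vault} — vault (Eve) has vault→cellar.
A3 = A2; e.g. garage (Adam) can still go to office. Fixed point.
From vault, successor cellar is in the attractor (rank 1); the other successor garage is not.

cellar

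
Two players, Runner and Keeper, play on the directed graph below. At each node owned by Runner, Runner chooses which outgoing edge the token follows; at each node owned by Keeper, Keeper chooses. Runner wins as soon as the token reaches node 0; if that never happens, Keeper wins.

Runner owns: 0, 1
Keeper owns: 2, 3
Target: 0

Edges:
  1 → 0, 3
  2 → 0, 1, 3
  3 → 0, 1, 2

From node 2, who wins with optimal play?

Keeper

A0 = {0}
A1: add {1} — 1 (Runner) has 1→0.
A2 = A1; e.g. 2 (Keeper) can still go to 3. Fixed point.
2 never enters the attractor, so Keeper can avoid the target forever.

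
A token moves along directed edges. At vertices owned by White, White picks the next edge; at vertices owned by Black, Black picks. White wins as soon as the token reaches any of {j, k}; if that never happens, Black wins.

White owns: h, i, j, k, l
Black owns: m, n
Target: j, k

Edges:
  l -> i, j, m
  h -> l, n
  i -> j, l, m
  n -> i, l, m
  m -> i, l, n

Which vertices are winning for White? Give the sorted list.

h, i, j, k, l

A0 = {j, k}
A1: add {i, l} — i (White) has i→j; l (White) has l→j.
A2: add {h} — h (White) has h→l.
A3 = A2; e.g. m (Black) can still go to n. Fixed point.
White's winning region = {h, i, j, k, l}.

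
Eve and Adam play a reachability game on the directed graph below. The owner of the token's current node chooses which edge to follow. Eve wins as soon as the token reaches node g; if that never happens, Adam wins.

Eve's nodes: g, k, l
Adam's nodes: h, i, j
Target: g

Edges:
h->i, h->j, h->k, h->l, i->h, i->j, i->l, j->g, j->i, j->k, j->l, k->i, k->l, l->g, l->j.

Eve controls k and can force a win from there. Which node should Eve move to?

A0 = {g}
A1: add {l} — l (Eve) has l→g.
A2: add {k} — k (Eve) has k→l.
A3 = A2; e.g. h (Adam) can still go to i. Fixed point.
From k, successor l is in the attractor (rank 1); the other successor i is not.

l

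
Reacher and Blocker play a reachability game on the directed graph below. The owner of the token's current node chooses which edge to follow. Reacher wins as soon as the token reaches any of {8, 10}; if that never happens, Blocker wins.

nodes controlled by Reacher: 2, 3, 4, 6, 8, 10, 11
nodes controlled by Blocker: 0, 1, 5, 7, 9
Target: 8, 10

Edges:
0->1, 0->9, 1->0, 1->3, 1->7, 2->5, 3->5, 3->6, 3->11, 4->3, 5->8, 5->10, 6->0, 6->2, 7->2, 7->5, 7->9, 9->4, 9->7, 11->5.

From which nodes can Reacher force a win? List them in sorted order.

A0 = {8, 10}
A1: add {5} — 5 (Blocker): all of {8, 10} already in.
A2: add {2, 3, 11} — 2 (Reacher) has 2→5; 3 (Reacher) has 3→5; 11 (Reacher) has 11→5.
A3: add {4, 6} — 4 (Reacher) has 4→3; 6 (Reacher) has 6→2.
A4 = A3; e.g. 0 (Blocker) can still go to 1. Fixed point.
Reacher's winning region = {2, 3, 4, 5, 6, 8, 10, 11}.

2, 3, 4, 5, 6, 8, 10, 11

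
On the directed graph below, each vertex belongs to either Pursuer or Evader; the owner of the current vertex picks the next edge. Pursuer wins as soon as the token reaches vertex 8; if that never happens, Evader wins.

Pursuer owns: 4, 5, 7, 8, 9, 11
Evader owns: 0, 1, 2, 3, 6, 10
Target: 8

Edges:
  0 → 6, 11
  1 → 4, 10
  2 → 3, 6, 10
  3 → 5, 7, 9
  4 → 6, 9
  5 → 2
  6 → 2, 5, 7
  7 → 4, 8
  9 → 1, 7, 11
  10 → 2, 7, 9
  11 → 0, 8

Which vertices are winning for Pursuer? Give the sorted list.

4, 7, 8, 9, 11

A0 = {8}
A1: add {7, 11} — 7 (Pursuer) has 7→8; 11 (Pursuer) has 11→8.
A2: add {9} — 9 (Pursuer) has 9→7.
A3: add {4} — 4 (Pursuer) has 4→9.
A4 = A3; e.g. 0 (Evader) can still go to 6. Fixed point.
Pursuer's winning region = {4, 7, 8, 9, 11}.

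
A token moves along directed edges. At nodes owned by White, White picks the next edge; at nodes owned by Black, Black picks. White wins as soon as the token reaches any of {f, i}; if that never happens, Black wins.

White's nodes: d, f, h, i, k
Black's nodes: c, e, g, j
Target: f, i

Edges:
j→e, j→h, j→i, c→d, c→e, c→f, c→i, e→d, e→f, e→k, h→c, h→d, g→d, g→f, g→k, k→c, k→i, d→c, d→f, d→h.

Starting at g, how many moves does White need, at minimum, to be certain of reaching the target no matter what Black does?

A0 = {f, i}
A1: add {d, k} — d (White) has d→f; k (White) has k→i.
A2: add {e, g, h} — e (Black): all of {d, f, k} already in; g (Black): all of {d, f, k} already in; h (White) has h→d.
g enters the attractor at level 2, so White can force the target in 2 moves from there.

2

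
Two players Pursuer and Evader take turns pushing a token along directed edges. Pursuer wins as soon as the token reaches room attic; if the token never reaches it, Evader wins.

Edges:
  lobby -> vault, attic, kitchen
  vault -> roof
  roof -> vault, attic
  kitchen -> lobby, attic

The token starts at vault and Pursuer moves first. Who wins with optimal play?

Evader

Track states (vertex, player-to-move).
A0 = {(attic,Pursuer), (attic,Evader)}
A1: add {(lobby,Pursuer), (roof,Pursuer), (kitchen,Pursuer)}.
A2: add {(vault,Evader), (kitchen,Evader)}.
A3 = A2; e.g. (lobby,Evader) stays out. (vault,Pursuer) never enters ⇒ Evader avoids the target.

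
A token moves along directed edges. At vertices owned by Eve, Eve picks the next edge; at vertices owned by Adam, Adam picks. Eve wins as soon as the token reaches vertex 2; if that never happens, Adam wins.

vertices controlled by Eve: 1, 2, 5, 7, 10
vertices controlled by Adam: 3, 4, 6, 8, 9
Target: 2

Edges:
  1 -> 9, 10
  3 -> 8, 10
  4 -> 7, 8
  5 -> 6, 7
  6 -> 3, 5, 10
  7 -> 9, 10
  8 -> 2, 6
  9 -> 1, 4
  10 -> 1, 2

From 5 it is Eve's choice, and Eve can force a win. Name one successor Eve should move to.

A0 = {2}
A1: add {10} — 10 (Eve) has 10→2.
A2: add {1, 7} — 1 (Eve) has 1→10; 7 (Eve) has 7→10.
A3: add {5} — 5 (Eve) has 5→7.
A4 = A3; e.g. 3 (Adam) can still go to 8. Fixed point.
From 5, successor 7 is in the attractor (rank 2); the other successor 6 is not.

7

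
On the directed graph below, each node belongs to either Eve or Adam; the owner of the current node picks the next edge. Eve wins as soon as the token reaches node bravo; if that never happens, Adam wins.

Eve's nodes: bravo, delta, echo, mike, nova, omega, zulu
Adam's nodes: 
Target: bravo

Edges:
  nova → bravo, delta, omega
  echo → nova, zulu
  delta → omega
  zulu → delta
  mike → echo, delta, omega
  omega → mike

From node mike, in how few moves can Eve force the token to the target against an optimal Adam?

3

A0 = {bravo}
A1: add {nova} — nova (Eve) has nova→bravo.
A2: add {echo} — echo (Eve) has echo→nova.
A3: add {mike} — mike (Eve) has mike→echo.
mike enters the attractor at level 3, so Eve can force the target in 3 moves from there.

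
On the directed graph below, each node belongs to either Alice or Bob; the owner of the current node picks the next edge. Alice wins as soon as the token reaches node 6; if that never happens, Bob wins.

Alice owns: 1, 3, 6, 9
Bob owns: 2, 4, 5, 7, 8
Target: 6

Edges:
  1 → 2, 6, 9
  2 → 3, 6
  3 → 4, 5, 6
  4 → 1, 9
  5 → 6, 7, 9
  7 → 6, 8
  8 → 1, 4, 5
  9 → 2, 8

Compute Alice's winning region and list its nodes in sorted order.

1, 2, 3, 4, 6, 9

A0 = {6}
A1: add {1, 3} — 1 (Alice) has 1→6; 3 (Alice) has 3→6.
A2: add {2} — 2 (Bob): all of {3, 6} already in.
A3: add {9} — 9 (Alice) has 9→2.
A4: add {4} — 4 (Bob): all of {1, 9} already in.
A5 = A4; e.g. 5 (Bob) can still go to 7. Fixed point.
Alice's winning region = {1, 2, 3, 4, 6, 9}.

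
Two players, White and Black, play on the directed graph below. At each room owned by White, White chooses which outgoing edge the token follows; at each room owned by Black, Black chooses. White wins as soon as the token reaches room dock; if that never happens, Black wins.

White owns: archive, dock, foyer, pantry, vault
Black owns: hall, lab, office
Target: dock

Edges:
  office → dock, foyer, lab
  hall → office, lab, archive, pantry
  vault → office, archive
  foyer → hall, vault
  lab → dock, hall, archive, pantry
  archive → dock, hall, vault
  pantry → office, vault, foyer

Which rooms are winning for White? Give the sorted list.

A0 = {dock}
A1: add {archive} — archive (White) has archive→dock.
A2: add {vault} — vault (White) has vault→archive.
A3: add {foyer, pantry} — foyer (White) has foyer→vault; pantry (White) has pantry→vault.
A4 = A3; e.g. office (Black) can still go to lab. Fixed point.
White's winning region = {archive, dock, foyer, pantry, vault}.

archive, dock, foyer, pantry, vault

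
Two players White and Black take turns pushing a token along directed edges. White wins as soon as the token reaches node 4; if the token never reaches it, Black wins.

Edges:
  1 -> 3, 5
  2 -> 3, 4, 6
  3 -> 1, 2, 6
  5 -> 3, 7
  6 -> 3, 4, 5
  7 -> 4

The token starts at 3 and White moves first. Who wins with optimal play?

Black

Track states (vertex, player-to-move).
A0 = {(4,White), (4,Black)}
A1: add {(2,White), (6,White), (7,White), (7,Black)}.
A2: add {(5,White)}.
A3 = A2; e.g. (1,White) stays out. (3,White) never enters ⇒ Black avoids the target.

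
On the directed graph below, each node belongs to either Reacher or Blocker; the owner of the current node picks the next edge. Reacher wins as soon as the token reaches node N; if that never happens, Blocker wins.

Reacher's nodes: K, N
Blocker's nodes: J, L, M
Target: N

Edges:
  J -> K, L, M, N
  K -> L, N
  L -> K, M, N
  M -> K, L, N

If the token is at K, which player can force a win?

Reacher

A0 = {N}
A1: add {K} — K (Reacher) has K→N.
A2 = A1; e.g. J (Blocker) can still go to L. Fixed point.
K ∈ A1, so Reacher can force the target.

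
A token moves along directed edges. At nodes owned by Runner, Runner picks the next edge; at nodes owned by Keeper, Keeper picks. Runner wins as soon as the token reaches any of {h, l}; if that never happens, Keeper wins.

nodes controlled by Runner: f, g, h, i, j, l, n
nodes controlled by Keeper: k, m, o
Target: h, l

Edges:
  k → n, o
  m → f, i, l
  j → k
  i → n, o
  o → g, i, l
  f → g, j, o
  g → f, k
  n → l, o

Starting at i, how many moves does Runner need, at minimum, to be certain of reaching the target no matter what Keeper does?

A0 = {h, l}
A1: add {n} — n (Runner) has n→l.
A2: add {i} — i (Runner) has i→n.
A3 = A2; e.g. f (Runner) has no edge into A2. Fixed point.
i enters the attractor at level 2, so Runner can force the target in 2 moves from there.

2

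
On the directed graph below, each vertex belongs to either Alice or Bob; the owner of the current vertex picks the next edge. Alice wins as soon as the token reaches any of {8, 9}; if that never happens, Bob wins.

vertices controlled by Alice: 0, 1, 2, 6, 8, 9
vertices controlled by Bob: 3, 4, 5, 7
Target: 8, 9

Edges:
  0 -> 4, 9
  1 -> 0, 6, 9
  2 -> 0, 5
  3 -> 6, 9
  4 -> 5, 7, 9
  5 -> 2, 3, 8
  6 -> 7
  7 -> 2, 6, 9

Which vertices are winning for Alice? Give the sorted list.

0, 1, 2, 8, 9

A0 = {8, 9}
A1: add {0, 1} — 0 (Alice) has 0→9; 1 (Alice) has 1→9.
A2: add {2} — 2 (Alice) has 2→0.
A3 = A2; e.g. 3 (Bob) can still go to 6. Fixed point.
Alice's winning region = {0, 1, 2, 8, 9}.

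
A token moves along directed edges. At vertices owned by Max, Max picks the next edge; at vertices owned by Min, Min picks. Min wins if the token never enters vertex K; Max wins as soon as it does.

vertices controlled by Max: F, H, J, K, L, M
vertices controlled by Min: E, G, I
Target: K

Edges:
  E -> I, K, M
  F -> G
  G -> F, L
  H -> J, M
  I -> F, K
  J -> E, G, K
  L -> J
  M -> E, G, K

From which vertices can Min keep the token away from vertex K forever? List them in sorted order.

E, F, G, I

A0 = {K}
A1: add {J, M} — J (Max) has J→K; M (Max) has M→K.
A2: add {H, L} — H (Max) has H→J; L (Max) has L→J.
A3 = A2; e.g. E (Min) can still go to I. Fixed point.
Max's attractor = {H, J, K, L, M}; Min avoids the target exactly from the complement.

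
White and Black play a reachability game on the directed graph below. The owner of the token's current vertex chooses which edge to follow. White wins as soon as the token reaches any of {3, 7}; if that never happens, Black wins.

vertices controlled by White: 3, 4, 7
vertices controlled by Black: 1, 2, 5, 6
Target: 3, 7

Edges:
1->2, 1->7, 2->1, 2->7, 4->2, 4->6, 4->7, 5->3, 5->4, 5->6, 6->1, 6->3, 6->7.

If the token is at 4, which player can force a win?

White

A0 = {3, 7}
A1: add {4} — 4 (White) has 4→7.
A2 = A1; e.g. 1 (Black) can still go to 2. Fixed point.
4 ∈ A1, so White can force the target.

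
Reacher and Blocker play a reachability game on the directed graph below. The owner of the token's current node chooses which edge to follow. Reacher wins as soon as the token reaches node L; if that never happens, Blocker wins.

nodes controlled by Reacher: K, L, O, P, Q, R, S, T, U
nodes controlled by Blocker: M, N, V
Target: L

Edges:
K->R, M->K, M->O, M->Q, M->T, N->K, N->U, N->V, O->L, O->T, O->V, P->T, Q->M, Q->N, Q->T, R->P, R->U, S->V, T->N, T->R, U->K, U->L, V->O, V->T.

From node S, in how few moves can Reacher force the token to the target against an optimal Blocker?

5

A0 = {L}
A1: add {O, U} — O (Reacher) has O→L; U (Reacher) has U→L.
A2: add {R} — R (Reacher) has R→U.
A3: add {K, T} — K (Reacher) has K→R; T (Reacher) has T→R.
A4: add {P, Q, V} — P (Reacher) has P→T; Q (Reacher) has Q→T; V (Blocker): all of {O, T} already in.
A5: add {M, N, S} — M (Blocker): all of {K, O, Q, T} already in; N (Blocker): all of {K, U, V} already in; S (Reacher) has S→V.
A5 = all vertices. Fixed point.
S enters the attractor at level 5, so Reacher can force the target in 5 moves from there.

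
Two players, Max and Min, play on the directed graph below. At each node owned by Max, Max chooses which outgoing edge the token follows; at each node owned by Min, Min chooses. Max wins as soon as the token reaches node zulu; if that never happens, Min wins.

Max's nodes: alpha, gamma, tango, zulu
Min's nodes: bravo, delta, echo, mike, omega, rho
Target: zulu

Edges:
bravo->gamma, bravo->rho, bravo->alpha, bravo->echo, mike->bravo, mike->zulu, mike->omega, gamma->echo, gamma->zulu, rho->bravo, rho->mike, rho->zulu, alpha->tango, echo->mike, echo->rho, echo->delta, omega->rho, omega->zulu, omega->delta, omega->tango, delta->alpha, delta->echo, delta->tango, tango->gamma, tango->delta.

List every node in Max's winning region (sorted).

A0 = {zulu}
A1: add {gamma} — gamma (Max) has gamma→zulu.
A2: add {tango} — tango (Max) has tango→gamma.
A3: add {alpha} — alpha (Max) has alpha→tango.
A4 = A3; e.g. bravo (Min) can still go to rho. Fixed point.
Max's winning region = {alpha, gamma, tango, zulu}.

alpha, gamma, tango, zulu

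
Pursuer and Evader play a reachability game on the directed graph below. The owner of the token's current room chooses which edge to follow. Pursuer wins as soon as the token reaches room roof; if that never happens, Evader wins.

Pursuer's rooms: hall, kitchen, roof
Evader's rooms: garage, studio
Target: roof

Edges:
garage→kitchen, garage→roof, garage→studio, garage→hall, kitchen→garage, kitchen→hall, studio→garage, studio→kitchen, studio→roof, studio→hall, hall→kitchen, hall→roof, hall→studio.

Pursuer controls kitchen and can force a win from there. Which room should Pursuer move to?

hall

A0 = {roof}
A1: add {hall} — hall (Pursuer) has hall→roof.
A2: add {kitchen} — kitchen (Pursuer) has kitchen→hall.
A3 = A2; e.g. garage (Evader) can still go to studio. Fixed point.
From kitchen, successor hall is in the attractor (rank 1); the other successor garage is not.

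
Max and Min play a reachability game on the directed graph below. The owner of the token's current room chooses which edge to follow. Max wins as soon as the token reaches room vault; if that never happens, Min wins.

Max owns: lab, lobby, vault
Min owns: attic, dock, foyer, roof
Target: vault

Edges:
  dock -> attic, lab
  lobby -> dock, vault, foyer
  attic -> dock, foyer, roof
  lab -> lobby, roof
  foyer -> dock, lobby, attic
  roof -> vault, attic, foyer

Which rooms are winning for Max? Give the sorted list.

lab, lobby, vault

A0 = {vault}
A1: add {lobby} — lobby (Max) has lobby→vault.
A2: add {lab} — lab (Max) has lab→lobby.
A3 = A2; e.g. dock (Min) can still go to attic. Fixed point.
Max's winning region = {lab, lobby, vault}.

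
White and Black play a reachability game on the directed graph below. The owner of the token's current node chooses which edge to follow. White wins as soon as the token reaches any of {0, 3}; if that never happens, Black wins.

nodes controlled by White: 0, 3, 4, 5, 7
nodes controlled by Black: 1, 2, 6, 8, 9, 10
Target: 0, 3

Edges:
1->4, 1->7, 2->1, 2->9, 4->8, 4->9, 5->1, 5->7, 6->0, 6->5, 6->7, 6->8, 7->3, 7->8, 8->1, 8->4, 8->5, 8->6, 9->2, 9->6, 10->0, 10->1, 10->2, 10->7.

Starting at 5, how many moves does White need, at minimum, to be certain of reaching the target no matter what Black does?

2

A0 = {0, 3}
A1: add {7} — 7 (White) has 7→3.
A2: add {5} — 5 (White) has 5→7.
A3 = A2; e.g. 1 (Black) can still go to 4. Fixed point.
5 enters the attractor at level 2, so White can force the target in 2 moves from there.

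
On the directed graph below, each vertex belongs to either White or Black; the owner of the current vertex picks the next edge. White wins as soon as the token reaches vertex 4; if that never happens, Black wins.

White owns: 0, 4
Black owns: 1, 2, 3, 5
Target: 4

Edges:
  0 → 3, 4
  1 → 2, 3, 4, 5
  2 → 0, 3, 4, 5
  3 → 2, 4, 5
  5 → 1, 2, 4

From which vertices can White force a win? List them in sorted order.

A0 = {4}
A1: add {0} — 0 (White) has 0→4.
A2 = A1; e.g. 1 (Black) can still go to 2. Fixed point.
White's winning region = {0, 4}.

0, 4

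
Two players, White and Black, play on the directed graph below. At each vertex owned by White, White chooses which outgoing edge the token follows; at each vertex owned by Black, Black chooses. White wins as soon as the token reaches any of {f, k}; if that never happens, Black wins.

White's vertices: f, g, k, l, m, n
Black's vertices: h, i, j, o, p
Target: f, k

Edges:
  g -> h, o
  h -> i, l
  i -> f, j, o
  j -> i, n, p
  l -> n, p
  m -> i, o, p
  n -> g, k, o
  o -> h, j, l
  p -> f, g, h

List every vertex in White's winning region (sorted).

f, k, l, n

A0 = {f, k}
A1: add {n} — n (White) has n→k.
A2: add {l} — l (White) has l→n.
A3 = A2; e.g. g (White) has no edge into A2. Fixed point.
White's winning region = {f, k, l, n}.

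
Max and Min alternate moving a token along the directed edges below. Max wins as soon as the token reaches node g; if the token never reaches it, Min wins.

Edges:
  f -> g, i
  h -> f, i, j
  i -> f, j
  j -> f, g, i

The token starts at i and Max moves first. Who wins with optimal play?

Track states (vertex, player-to-move).
A0 = {(g,Max), (g,Min)}
A1: add {(f,Max), (j,Max)}.
A2: add {(i,Min)}.
A3: add {(h,Max)}.
A4 = A3; e.g. (f,Min) stays out. (i,Max) never enters ⇒ Min avoids the target.

Min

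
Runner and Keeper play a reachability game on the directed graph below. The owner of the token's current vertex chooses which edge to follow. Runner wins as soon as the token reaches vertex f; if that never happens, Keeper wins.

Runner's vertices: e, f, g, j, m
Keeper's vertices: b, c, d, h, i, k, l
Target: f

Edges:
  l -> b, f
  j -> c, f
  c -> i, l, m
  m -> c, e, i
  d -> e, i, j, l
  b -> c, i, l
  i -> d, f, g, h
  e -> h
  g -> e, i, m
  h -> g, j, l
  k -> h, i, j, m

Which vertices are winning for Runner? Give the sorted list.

f, j

A0 = {f}
A1: add {j} — j (Runner) has j→f.
A2 = A1; e.g. b (Keeper) can still go to c. Fixed point.
Runner's winning region = {f, j}.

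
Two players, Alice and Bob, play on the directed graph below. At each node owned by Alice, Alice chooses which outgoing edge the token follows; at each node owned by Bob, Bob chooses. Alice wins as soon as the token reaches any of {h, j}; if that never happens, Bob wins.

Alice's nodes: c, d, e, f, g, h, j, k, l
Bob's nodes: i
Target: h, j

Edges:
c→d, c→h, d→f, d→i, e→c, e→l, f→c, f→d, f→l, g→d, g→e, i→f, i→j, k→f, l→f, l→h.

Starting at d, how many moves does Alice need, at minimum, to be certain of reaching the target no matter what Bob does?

3

A0 = {h, j}
A1: add {c, l} — c (Alice) has c→h; l (Alice) has l→h.
A2: add {e, f} — e (Alice) has e→c; f (Alice) has f→c.
A3: add {d, g, i, k} — d (Alice) has d→f; g (Alice) has g→e; i (Bob): all of {f, j} already in; k (Alice) has k→f.
A3 = all vertices. Fixed point.
d enters the attractor at level 3, so Alice can force the target in 3 moves from there.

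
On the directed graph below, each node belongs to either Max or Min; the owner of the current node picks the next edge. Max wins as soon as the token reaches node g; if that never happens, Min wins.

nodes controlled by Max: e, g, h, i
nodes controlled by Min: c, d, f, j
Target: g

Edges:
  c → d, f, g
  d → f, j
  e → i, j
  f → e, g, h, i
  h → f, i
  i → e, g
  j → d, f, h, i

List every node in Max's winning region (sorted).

e, f, g, h, i

A0 = {g}
A1: add {i} — i (Max) has i→g.
A2: add {e, h} — e (Max) has e→i; h (Max) has h→i.
A3: add {f} — f (Min): all of {e, g, h, i} already in.
A4 = A3; e.g. c (Min) can still go to d. Fixed point.
Max's winning region = {e, f, g, h, i}.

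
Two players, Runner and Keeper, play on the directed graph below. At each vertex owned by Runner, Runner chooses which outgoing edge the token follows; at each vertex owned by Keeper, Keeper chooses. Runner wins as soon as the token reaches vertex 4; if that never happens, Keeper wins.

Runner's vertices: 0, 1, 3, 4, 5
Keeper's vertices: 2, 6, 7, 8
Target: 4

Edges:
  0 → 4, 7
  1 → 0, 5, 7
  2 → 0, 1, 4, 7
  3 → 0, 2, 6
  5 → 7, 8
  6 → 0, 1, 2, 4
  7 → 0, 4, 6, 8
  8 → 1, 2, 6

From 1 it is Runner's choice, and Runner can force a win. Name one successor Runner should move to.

0

A0 = {4}
A1: add {0} — 0 (Runner) has 0→4.
A2: add {1, 3} — 1 (Runner) has 1→0; 3 (Runner) has 3→0.
A3 = A2; e.g. 2 (Keeper) can still go to 7. Fixed point.
From 1, successor 0 is in the attractor (rank 1); the other successors 5, 7 are not.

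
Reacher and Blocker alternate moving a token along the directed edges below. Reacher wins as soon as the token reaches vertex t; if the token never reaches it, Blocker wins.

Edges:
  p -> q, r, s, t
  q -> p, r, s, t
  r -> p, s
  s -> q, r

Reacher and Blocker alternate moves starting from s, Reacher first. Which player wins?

Track states (vertex, player-to-move).
A0 = {(t,Reacher), (t,Blocker)}
A1: add {(p,Reacher), (q,Reacher)}.
A2 = A1; e.g. (p,Blocker) stays out. (s,Reacher) never enters ⇒ Blocker avoids the target.

Blocker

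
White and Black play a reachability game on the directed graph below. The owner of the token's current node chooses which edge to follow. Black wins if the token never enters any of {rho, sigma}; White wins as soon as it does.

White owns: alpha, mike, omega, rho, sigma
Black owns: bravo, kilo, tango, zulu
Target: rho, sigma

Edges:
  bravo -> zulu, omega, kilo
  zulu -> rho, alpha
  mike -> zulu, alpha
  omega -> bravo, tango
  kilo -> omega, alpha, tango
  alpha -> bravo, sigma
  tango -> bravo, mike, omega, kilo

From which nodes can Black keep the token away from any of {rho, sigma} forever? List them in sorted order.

A0 = {rho, sigma}
A1: add {alpha} — alpha (White) has alpha→sigma.
A2: add {mike, zulu} — zulu (Black): all of {rho, alpha} already in; mike (White) has mike→alpha.
A3 = A2; e.g. bravo (Black) can still go to omega. Fixed point.
White's attractor = {alpha, mike, rho, sigma, zulu}; Black avoids the target exactly from the complement.

bravo, kilo, omega, tango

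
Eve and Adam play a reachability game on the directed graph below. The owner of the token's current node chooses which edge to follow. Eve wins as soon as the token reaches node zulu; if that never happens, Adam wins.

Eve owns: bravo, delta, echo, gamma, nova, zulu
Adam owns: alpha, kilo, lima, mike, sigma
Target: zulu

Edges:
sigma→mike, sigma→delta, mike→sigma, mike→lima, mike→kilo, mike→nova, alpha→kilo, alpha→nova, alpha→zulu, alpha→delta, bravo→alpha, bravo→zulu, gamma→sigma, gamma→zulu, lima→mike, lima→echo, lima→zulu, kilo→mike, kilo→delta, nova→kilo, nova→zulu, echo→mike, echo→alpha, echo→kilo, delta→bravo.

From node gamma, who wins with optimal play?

Eve

A0 = {zulu}
A1: add {bravo, gamma, nova} — bravo (Eve) has bravo→zulu; gamma (Eve) has gamma→zulu; nova (Eve) has nova→zulu.
gamma ∈ A1, so Eve can force the target.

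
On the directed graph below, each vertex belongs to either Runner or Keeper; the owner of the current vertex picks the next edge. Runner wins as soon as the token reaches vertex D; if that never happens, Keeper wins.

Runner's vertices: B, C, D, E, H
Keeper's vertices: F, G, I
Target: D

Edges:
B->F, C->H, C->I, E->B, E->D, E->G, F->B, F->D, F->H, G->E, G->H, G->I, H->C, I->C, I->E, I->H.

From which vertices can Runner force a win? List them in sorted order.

D, E

A0 = {D}
A1: add {E} — E (Runner) has E→D.
A2 = A1; e.g. B (Runner) has no edge into A1. Fixed point.
Runner's winning region = {D, E}.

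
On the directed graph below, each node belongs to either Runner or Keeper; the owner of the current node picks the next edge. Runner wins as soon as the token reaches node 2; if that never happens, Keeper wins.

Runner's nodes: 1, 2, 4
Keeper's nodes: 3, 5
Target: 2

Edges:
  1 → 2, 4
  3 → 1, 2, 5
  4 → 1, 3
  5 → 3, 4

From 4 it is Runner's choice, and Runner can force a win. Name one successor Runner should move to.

A0 = {2}
A1: add {1} — 1 (Runner) has 1→2.
A2: add {4} — 4 (Runner) has 4→1.
A3 = A2; e.g. 3 (Keeper) can still go to 5. Fixed point.
From 4, successor 1 is in the attractor (rank 1); the other successor 3 is not.

1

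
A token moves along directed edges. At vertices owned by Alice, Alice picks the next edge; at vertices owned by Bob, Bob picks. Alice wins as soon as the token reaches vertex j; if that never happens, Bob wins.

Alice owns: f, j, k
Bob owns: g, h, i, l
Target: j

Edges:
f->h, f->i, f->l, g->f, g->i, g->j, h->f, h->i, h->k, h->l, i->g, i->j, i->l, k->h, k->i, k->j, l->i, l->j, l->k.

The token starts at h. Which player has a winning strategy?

A0 = {j}
A1: add {k} — k (Alice) has k→j.
A2 = A1; e.g. f (Alice) has no edge into A1. Fixed point.
h never enters the attractor, so Bob can avoid the target forever.

Bob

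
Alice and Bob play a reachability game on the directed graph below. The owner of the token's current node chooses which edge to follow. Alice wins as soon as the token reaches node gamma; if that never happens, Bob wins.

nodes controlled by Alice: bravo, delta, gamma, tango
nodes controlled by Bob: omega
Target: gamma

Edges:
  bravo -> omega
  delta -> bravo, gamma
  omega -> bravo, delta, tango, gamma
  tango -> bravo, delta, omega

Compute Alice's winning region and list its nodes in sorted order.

A0 = {gamma}
A1: add {delta} — delta (Alice) has delta→gamma.
A2: add {tango} — tango (Alice) has tango→delta.
A3 = A2; e.g. bravo (Alice) has no edge into A2. Fixed point.
Alice's winning region = {delta, gamma, tango}.

delta, gamma, tango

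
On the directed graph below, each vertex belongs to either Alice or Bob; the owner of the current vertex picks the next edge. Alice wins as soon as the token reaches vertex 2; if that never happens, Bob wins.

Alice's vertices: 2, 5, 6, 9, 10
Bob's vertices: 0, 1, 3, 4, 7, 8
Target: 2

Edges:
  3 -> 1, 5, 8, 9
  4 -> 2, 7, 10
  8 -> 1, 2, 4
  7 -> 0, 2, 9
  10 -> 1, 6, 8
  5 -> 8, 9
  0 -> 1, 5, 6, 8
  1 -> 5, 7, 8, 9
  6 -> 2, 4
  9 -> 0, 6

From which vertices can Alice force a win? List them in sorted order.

2, 5, 6, 9, 10

A0 = {2}
A1: add {6} — 6 (Alice) has 6→2.
A2: add {9, 10} — 9 (Alice) has 9→6; 10 (Alice) has 10→6.
A3: add {5} — 5 (Alice) has 5→9.
A4 = A3; e.g. 0 (Bob) can still go to 1. Fixed point.
Alice's winning region = {2, 5, 6, 9, 10}.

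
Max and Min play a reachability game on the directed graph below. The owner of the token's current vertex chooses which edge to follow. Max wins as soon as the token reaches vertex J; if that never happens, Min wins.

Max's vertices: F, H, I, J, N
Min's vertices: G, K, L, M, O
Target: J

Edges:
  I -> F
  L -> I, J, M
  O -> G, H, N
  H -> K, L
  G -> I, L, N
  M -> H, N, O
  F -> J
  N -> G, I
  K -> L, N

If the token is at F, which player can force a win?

Max

A0 = {J}
A1: add {F} — F (Max) has F→J.
F ∈ A1, so Max can force the target.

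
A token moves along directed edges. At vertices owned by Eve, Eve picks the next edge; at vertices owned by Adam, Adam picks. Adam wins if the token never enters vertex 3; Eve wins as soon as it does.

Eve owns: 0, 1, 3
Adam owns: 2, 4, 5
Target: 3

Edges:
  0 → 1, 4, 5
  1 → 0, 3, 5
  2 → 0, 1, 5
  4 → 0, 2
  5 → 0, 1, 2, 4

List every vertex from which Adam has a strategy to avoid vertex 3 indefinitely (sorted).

A0 = {3}
A1: add {1} — 1 (Eve) has 1→3.
A2: add {0} — 0 (Eve) has 0→1.
A3 = A2; e.g. 2 (Adam) can still go to 5. Fixed point.
Eve's attractor = {0, 1, 3}; Adam avoids the target exactly from the complement.

2, 4, 5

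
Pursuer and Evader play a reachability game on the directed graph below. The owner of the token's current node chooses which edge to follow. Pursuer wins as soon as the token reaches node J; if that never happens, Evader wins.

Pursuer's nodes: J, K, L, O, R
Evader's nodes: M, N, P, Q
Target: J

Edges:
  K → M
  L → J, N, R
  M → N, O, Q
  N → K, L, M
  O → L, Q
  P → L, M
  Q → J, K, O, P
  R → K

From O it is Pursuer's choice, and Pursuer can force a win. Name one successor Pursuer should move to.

A0 = {J}
A1: add {L} — L (Pursuer) has L→J.
A2: add {O} — O (Pursuer) has O→L.
A3 = A2; e.g. K (Pursuer) has no edge into A2. Fixed point.
From O, successor L is in the attractor (rank 1); the other successor Q is not.

L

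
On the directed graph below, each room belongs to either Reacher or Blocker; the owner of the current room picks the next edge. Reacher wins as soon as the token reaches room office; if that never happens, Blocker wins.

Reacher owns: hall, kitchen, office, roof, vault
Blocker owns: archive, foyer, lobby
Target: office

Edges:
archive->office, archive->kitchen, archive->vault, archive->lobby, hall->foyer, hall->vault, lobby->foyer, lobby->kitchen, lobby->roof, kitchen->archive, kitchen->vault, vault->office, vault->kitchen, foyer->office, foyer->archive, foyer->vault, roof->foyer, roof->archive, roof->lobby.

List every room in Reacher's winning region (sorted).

A0 = {office}
A1: add {vault} — vault (Reacher) has vault→office.
A2: add {hall, kitchen} — hall (Reacher) has hall→vault; kitchen (Reacher) has kitchen→vault.
A3 = A2; e.g. foyer (Blocker) can still go to archive. Fixed point.
Reacher's winning region = {hall, kitchen, office, vault}.

hall, kitchen, office, vault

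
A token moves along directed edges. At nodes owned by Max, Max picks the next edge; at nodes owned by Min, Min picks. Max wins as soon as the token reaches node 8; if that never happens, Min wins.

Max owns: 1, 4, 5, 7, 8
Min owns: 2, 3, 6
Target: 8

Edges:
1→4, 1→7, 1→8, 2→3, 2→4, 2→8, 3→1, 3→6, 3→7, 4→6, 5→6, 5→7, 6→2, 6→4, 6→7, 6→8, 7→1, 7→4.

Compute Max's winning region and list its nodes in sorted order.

A0 = {8}
A1: add {1} — 1 (Max) has 1→8.
A2: add {7} — 7 (Max) has 7→1.
A3: add {5} — 5 (Max) has 5→7.
A4 = A3; e.g. 2 (Min) can still go to 3. Fixed point.
Max's winning region = {1, 5, 7, 8}.

1, 5, 7, 8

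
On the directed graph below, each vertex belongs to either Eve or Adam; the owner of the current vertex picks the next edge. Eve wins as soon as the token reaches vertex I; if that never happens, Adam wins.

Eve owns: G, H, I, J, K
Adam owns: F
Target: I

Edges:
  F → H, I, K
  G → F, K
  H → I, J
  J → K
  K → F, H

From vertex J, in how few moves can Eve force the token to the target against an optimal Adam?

3

A0 = {I}
A1: add {H} — H (Eve) has H→I.
A2: add {K} — K (Eve) has K→H.
A3: add {F, G, J} — F (Adam): all of {H, I, K} already in; G (Eve) has G→K; J (Eve) has J→K.
A3 = all vertices. Fixed point.
J enters the attractor at level 3, so Eve can force the target in 3 moves from there.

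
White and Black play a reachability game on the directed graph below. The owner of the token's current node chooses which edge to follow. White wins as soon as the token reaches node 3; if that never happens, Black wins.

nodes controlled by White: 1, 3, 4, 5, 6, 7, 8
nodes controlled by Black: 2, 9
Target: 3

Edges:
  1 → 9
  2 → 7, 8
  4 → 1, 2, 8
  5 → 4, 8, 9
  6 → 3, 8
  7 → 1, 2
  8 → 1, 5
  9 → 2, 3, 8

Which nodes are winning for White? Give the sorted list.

3, 6

A0 = {3}
A1: add {6} — 6 (White) has 6→3.
A2 = A1; e.g. 1 (White) has no edge into A1. Fixed point.
White's winning region = {3, 6}.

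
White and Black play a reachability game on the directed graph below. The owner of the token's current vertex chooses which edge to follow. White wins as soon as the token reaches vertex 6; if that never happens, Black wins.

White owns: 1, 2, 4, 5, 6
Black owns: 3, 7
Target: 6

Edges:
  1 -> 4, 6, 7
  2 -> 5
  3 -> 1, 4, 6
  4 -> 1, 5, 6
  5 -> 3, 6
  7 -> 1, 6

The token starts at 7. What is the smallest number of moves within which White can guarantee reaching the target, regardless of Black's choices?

2

A0 = {6}
A1: add {1, 4, 5} — 1 (White) has 1→6; 4 (White) has 4→6; 5 (White) has 5→6.
A2: add {2, 3, 7} — 2 (White) has 2→5; 3 (Black): all of {1, 4, 6} already in; 7 (Black): all of {1, 6} already in.
A2 = all vertices. Fixed point.
7 enters the attractor at level 2, so White can force the target in 2 moves from there.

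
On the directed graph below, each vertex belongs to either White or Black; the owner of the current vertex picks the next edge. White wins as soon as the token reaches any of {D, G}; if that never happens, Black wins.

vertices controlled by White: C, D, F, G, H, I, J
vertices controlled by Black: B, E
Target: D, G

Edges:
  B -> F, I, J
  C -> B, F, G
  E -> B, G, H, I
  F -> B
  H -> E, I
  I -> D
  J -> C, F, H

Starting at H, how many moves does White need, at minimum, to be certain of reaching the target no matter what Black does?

2

A0 = {D, G}
A1: add {C, I} — C (White) has C→G; I (White) has I→D.
A2: add {H, J} — H (White) has H→I; J (White) has J→C.
A3 = A2; e.g. B (Black) can still go to F. Fixed point.
H enters the attractor at level 2, so White can force the target in 2 moves from there.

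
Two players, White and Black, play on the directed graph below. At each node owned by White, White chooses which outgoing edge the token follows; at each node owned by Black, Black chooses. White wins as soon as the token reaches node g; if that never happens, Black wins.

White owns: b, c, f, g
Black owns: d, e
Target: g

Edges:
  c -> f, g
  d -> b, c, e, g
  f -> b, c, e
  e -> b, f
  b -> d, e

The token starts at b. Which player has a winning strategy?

A0 = {g}
A1: add {c} — c (White) has c→g.
A2: add {f} — f (White) has f→c.
A3 = A2; e.g. b (White) has no edge into A2. Fixed point.
b never enters the attractor, so Black can avoid the target forever.

Black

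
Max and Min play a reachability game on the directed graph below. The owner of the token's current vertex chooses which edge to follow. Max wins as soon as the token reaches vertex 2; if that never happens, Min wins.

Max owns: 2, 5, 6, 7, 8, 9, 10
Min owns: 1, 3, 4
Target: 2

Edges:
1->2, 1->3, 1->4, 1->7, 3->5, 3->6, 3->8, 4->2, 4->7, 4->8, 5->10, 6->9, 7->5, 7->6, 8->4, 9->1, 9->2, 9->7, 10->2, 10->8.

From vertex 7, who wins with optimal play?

A0 = {2}
A1: add {9, 10} — 9 (Max) has 9→2; 10 (Max) has 10→2.
A2: add {5, 6} — 5 (Max) has 5→10; 6 (Max) has 6→9.
A3: add {7} — 7 (Max) has 7→5.
A4 = A3; e.g. 1 (Min) can still go to 3. Fixed point.
7 ∈ A3, so Max can force the target.

Max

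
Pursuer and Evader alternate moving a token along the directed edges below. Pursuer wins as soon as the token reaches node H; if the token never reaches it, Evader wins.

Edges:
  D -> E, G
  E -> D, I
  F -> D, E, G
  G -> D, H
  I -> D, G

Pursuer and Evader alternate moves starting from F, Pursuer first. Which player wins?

Track states (vertex, player-to-move).
A0 = {(H,Pursuer), (H,Evader)}
A1: add {(G,Pursuer)}.
A2 = A1; e.g. (D,Pursuer) stays out. (F,Pursuer) never enters ⇒ Evader avoids the target.

Evader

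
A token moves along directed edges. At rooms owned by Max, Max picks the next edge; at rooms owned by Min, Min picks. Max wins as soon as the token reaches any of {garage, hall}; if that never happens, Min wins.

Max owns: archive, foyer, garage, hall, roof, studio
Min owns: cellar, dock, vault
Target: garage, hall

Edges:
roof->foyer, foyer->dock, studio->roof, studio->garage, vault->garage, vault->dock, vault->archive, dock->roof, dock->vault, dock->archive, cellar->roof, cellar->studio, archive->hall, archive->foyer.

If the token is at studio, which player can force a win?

Max

A0 = {garage, hall}
A1: add {archive, studio} — studio (Max) has studio→garage; archive (Max) has archive→hall.
A2 = A1; e.g. roof (Max) has no edge into A1. Fixed point.
studio ∈ A1, so Max can force the target.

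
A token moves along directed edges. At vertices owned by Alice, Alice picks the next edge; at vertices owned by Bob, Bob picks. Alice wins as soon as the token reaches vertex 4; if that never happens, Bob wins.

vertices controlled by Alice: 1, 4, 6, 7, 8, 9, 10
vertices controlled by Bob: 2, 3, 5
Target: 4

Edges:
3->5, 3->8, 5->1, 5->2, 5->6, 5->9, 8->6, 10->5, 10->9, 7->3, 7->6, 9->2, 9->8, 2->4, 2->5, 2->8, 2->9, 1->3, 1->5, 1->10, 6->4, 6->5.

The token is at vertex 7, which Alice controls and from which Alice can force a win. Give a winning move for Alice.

6

A0 = {4}
A1: add {6} — 6 (Alice) has 6→4.
A2: add {7, 8} — 7 (Alice) has 7→6; 8 (Alice) has 8→6.
A3: add {9} — 9 (Alice) has 9→8.
A4: add {10} — 10 (Alice) has 10→9.
A5: add {1} — 1 (Alice) has 1→10.
A6 = A5; e.g. 2 (Bob) can still go to 5. Fixed point.
From 7, successor 6 is in the attractor (rank 1); the other successor 3 is not.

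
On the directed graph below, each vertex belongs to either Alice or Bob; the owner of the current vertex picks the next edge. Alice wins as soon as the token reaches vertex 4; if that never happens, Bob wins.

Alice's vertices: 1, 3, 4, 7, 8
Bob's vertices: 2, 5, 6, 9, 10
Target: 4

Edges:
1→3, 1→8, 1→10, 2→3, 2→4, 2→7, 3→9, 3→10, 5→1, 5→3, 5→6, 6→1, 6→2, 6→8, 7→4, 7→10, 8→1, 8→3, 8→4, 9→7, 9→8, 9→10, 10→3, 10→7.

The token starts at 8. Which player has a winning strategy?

Alice

A0 = {4}
A1: add {7, 8} — 7 (Alice) has 7→4; 8 (Alice) has 8→4.
8 ∈ A1, so Alice can force the target.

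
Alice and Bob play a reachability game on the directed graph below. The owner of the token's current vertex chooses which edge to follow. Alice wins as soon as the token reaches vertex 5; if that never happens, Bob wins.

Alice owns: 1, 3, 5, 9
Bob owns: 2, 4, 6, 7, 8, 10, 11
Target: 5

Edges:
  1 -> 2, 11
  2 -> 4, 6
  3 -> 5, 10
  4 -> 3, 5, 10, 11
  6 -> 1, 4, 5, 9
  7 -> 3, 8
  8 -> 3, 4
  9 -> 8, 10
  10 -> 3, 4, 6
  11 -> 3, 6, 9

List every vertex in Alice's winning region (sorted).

3, 5

A0 = {5}
A1: add {3} — 3 (Alice) has 3→5.
A2 = A1; e.g. 1 (Alice) has no edge into A1. Fixed point.
Alice's winning region = {3, 5}.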